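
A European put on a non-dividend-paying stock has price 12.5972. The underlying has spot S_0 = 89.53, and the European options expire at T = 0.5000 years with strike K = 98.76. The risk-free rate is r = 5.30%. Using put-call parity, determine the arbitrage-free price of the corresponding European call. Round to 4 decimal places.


Answer: Call price = 5.9500

Derivation:
Put-call parity: C - P = S_0 * exp(-qT) - K * exp(-rT).
S_0 * exp(-qT) = 89.5300 * 1.00000000 = 89.53000000
K * exp(-rT) = 98.7600 * 0.97384804 = 96.17723281
C = P + S*exp(-qT) - K*exp(-rT)
C = 12.5972 + 89.53000000 - 96.17723281 = 5.9500


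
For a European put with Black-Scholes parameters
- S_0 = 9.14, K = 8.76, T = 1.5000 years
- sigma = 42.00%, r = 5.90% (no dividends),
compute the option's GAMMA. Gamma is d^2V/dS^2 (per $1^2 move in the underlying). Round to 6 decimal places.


d1 = 0.5117965434; d2 = -0.0025963026
phi(d1) = 0.3499705104; exp(-qT) = 1.0000000000; exp(-rT) = 0.9153031107
Gamma = exp(-qT) * phi(d1) / (S * sigma * sqrt(T)) = 1.0000000000 * 0.3499705104 / (9.1400 * 0.4200 * 1.2247448714) = 0.074437

Answer: Gamma = 0.074437


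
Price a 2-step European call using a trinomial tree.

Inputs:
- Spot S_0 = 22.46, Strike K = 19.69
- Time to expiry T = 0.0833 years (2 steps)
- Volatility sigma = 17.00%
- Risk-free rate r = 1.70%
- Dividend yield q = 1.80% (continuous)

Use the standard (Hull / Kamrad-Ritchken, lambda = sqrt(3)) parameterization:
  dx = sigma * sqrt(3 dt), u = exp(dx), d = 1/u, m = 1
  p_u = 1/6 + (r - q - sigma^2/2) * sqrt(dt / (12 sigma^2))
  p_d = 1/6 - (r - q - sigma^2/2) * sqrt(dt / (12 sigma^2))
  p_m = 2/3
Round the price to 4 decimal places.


Answer: Price = V(0,0) = 2.7642

Derivation:
dt = T/N = 0.041650; dx = sigma*sqrt(3*dt) = 0.060092
u = exp(dx) = 1.061934; d = 1/u = 0.941678
p_u = 0.161312, p_m = 0.666667, p_d = 0.172021
Discount per step: exp(-r*dt) = 0.999292
Stock lattice S(k, j) with j the centered position index:
  k=0: S(0,+0) = 22.4600
  k=1: S(1,-1) = 21.1501; S(1,+0) = 22.4600; S(1,+1) = 23.8510
  k=2: S(2,-2) = 19.9166; S(2,-1) = 21.1501; S(2,+0) = 22.4600; S(2,+1) = 23.8510; S(2,+2) = 25.3282
Terminal payoffs V(N, j) = max(S_T - K, 0):
  V(2,-2) = 0.226566; V(2,-1) = 1.460084; V(2,+0) = 2.770000; V(2,+1) = 4.161044; V(2,+2) = 5.638242
Backward induction: V(k, j) = exp(-r*dt) * [p_u * V(k+1, j+1) + p_m * V(k+1, j) + p_d * V(k+1, j-1)]
  V(1,-1) = exp(-r*dt) * [p_u*2.770000 + p_m*1.460084 + p_d*0.226566] = 1.458166
  V(1,+0) = exp(-r*dt) * [p_u*4.161044 + p_m*2.770000 + p_d*1.460084] = 2.767100
  V(1,+1) = exp(-r*dt) * [p_u*5.638242 + p_m*4.161044 + p_d*2.770000] = 4.157102
  V(0,+0) = exp(-r*dt) * [p_u*4.157102 + p_m*2.767100 + p_d*1.458166] = 2.764203


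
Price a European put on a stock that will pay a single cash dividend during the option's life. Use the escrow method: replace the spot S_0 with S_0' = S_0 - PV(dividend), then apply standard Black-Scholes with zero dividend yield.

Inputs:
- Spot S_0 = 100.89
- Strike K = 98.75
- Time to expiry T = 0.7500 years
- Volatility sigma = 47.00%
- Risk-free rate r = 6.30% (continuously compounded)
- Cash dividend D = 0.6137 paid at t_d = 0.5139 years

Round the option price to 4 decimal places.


PV(D) = D * exp(-r * t_d) = 0.6137 * 0.96814278 = 0.59414923
S_0' = S_0 - PV(D) = 100.8900 - 0.59414923 = 100.29585077
d1 = (ln(S_0'/K) + (r + sigma^2/2)*T) / (sigma*sqrt(T)) = 0.35776166
d2 = d1 - sigma*sqrt(T) = -0.04927028
exp(-rT) = 0.95384891
N(-d1) = 0.36026084; N(-d2) = 0.51964805
P = K * exp(-rT) * N(-d2) - S_0' * N(-d1) = 98.7500 * 0.95384891 * 0.51964805 - 100.29585077 * 0.36026084 = 12.8143

Answer: Price = 12.8143


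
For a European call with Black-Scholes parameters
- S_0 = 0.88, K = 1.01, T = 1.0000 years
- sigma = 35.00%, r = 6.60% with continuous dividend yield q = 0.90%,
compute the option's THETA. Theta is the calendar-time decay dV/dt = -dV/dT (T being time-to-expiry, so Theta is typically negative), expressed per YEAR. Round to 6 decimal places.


Answer: Theta = -0.078411

Derivation:
d1 = -0.0558105782; d2 = -0.4058105782
phi(d1) = 0.3983214471; exp(-qT) = 0.9910403788; exp(-rT) = 0.9361308643
Theta = -S*exp(-qT)*phi(d1)*sigma/(2*sqrt(T)) - r*K*exp(-rT)*N(d2) + q*S*exp(-qT)*N(d1)
N(d1) = 0.4777463540; N(d2) = 0.3424408928; sqrt(T) = 1.0000000000
Term 1 = -0.8800 * 0.9910403788 * 0.3983214471 * 0.3500 / (2 * 1.0000000000) = -0.0607919062
Term 2 = -0.0660 * 1.0100 * 0.9361308643 * 0.3424408928 = -0.0213691621
Term 3 = 0.0090 * 0.8800 * 0.9910403788 * 0.4777463540 = 0.0037498501
Theta = -0.0607919062 + (-0.0213691621) + (0.0037498501) = -0.078411


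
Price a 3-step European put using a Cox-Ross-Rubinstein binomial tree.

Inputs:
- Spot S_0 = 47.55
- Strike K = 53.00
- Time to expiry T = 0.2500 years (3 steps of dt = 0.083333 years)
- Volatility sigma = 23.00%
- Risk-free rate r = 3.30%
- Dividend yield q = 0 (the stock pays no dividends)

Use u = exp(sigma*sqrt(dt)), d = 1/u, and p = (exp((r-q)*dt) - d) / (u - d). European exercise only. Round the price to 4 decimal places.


dt = T/N = 0.083333
u = exp(sigma*sqrt(dt)) = 1.068649; d = 1/u = 0.935761
p = (exp((r-q)*dt) - d) / (u - d) = 0.504130
Discount per step: exp(-r*dt) = 0.997254
Stock lattice S(k, i) with i counting down-moves:
  k=0: S(0,0) = 47.5500
  k=1: S(1,0) = 50.8143; S(1,1) = 44.4954
  k=2: S(2,0) = 54.3026; S(2,1) = 47.5500; S(2,2) = 41.6371
  k=3: S(3,0) = 58.0304; S(3,1) = 50.8143; S(3,2) = 44.4954; S(3,3) = 38.9624
Terminal payoffs V(N, i) = max(K - S_T, 0):
  V(3,0) = 0.000000; V(3,1) = 2.185738; V(3,2) = 8.504569; V(3,3) = 14.037644
Backward induction: V(k, i) = exp(-r*dt) * [p * V(k+1, i) + (1-p) * V(k+1, i+1)].
  V(2,0) = exp(-r*dt) * [p*0.000000 + (1-p)*2.185738] = 1.080866
  V(2,1) = exp(-r*dt) * [p*2.185738 + (1-p)*8.504569] = 5.304450
  V(2,2) = exp(-r*dt) * [p*8.504569 + (1-p)*14.037644] = 11.217366
  V(1,0) = exp(-r*dt) * [p*1.080866 + (1-p)*5.304450] = 3.166495
  V(1,1) = exp(-r*dt) * [p*5.304450 + (1-p)*11.217366] = 8.213869
  V(0,0) = exp(-r*dt) * [p*3.166495 + (1-p)*8.213869] = 5.653768

Answer: Price = V(0,0) = 5.6538


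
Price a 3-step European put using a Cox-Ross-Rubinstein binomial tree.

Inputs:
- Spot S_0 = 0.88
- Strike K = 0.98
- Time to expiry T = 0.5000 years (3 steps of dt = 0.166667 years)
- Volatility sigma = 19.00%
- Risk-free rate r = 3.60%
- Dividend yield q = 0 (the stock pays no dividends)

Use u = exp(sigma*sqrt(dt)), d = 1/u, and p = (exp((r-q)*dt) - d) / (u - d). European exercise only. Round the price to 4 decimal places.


dt = T/N = 0.166667
u = exp(sigma*sqrt(dt)) = 1.080655; d = 1/u = 0.925365
p = (exp((r-q)*dt) - d) / (u - d) = 0.519371
Discount per step: exp(-r*dt) = 0.994018
Stock lattice S(k, i) with i counting down-moves:
  k=0: S(0,0) = 0.8800
  k=1: S(1,0) = 0.9510; S(1,1) = 0.8143
  k=2: S(2,0) = 1.0277; S(2,1) = 0.8800; S(2,2) = 0.7535
  k=3: S(3,0) = 1.1106; S(3,1) = 0.9510; S(3,2) = 0.8143; S(3,3) = 0.6973
Terminal payoffs V(N, i) = max(K - S_T, 0):
  V(3,0) = 0.000000; V(3,1) = 0.029024; V(3,2) = 0.165679; V(3,3) = 0.282697
Backward induction: V(k, i) = exp(-r*dt) * [p * V(k+1, i) + (1-p) * V(k+1, i+1)].
  V(2,0) = exp(-r*dt) * [p*0.000000 + (1-p)*0.029024] = 0.013866
  V(2,1) = exp(-r*dt) * [p*0.029024 + (1-p)*0.165679] = 0.094138
  V(2,2) = exp(-r*dt) * [p*0.165679 + (1-p)*0.282697] = 0.220593
  V(1,0) = exp(-r*dt) * [p*0.013866 + (1-p)*0.094138] = 0.052133
  V(1,1) = exp(-r*dt) * [p*0.094138 + (1-p)*0.220593] = 0.153989
  V(0,0) = exp(-r*dt) * [p*0.052133 + (1-p)*0.153989] = 0.100483

Answer: Price = V(0,0) = 0.1005


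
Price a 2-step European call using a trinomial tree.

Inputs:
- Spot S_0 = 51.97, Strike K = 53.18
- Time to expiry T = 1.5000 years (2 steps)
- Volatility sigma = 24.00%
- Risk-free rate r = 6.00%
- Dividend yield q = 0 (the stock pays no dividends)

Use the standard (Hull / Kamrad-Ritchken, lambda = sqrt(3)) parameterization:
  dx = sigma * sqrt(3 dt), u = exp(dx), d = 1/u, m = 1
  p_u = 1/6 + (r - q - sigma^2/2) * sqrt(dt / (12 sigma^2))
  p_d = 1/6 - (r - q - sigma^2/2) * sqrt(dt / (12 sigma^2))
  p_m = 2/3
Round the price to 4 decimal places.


Answer: Price = V(0,0) = 7.1147

Derivation:
dt = T/N = 0.750000; dx = sigma*sqrt(3*dt) = 0.360000
u = exp(dx) = 1.433329; d = 1/u = 0.697676
p_u = 0.199167, p_m = 0.666667, p_d = 0.134167
Discount per step: exp(-r*dt) = 0.955997
Stock lattice S(k, j) with j the centered position index:
  k=0: S(0,+0) = 51.9700
  k=1: S(1,-1) = 36.2582; S(1,+0) = 51.9700; S(1,+1) = 74.4901
  k=2: S(2,-2) = 25.2965; S(2,-1) = 36.2582; S(2,+0) = 51.9700; S(2,+1) = 74.4901; S(2,+2) = 106.7689
Terminal payoffs V(N, j) = max(S_T - K, 0):
  V(2,-2) = 0.000000; V(2,-1) = 0.000000; V(2,+0) = 0.000000; V(2,+1) = 21.310130; V(2,+2) = 53.588894
Backward induction: V(k, j) = exp(-r*dt) * [p_u * V(k+1, j+1) + p_m * V(k+1, j) + p_d * V(k+1, j-1)]
  V(1,-1) = exp(-r*dt) * [p_u*0.000000 + p_m*0.000000 + p_d*0.000000] = 0.000000
  V(1,+0) = exp(-r*dt) * [p_u*21.310130 + p_m*0.000000 + p_d*0.000000] = 4.057509
  V(1,+1) = exp(-r*dt) * [p_u*53.588894 + p_m*21.310130 + p_d*0.000000] = 23.785097
  V(0,+0) = exp(-r*dt) * [p_u*23.785097 + p_m*4.057509 + p_d*0.000000] = 7.114729


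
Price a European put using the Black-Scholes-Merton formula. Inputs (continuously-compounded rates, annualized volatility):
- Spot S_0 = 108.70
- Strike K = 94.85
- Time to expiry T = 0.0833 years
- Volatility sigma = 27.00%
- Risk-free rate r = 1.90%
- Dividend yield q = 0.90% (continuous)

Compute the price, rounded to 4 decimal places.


d1 = (ln(S/K) + (r - q + 0.5*sigma^2) * T) / (sigma * sqrt(T)) = 1.79866964
d2 = d1 - sigma * sqrt(T) = 1.72074294
exp(-rT) = 0.99841855; exp(-qT) = 0.99925058
P = K * exp(-rT) * N(-d2) - S_0 * exp(-qT) * N(-d1)
N(-d1) = 0.03603548; N(-d2) = 0.04264874
P = 94.8500 * 0.99841855 * 0.04264874 - 108.7000 * 0.99925058 * 0.03603548 = 0.1247

Answer: Price = 0.1247


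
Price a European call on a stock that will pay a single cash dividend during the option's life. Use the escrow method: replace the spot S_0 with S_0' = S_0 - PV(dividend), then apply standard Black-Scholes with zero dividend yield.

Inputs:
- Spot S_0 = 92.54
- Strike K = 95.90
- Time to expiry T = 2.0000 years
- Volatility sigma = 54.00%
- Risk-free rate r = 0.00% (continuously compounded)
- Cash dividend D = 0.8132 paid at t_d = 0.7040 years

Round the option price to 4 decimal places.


PV(D) = D * exp(-r * t_d) = 0.8132 * 1.00000000 = 0.81320000
S_0' = S_0 - PV(D) = 92.5400 - 0.81320000 = 91.72680000
d1 = (ln(S_0'/K) + (r + sigma^2/2)*T) / (sigma*sqrt(T)) = 0.32357810
d2 = d1 - sigma*sqrt(T) = -0.44009722
exp(-rT) = 1.00000000
N(d1) = 0.62687127; N(d2) = 0.32993335
C = S_0' * N(d1) - K * exp(-rT) * N(d2) = 91.72680000 * 0.62687127 - 95.9000 * 1.00000000 * 0.32993335 = 25.8603

Answer: Price = 25.8603


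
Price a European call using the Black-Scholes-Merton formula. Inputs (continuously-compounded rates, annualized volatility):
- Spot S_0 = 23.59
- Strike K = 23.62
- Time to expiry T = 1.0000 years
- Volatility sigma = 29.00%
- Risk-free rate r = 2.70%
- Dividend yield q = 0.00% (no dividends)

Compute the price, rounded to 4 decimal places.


d1 = (ln(S/K) + (r - q + 0.5*sigma^2) * T) / (sigma * sqrt(T)) = 0.23372097
d2 = d1 - sigma * sqrt(T) = -0.05627903
exp(-rT) = 0.97336124; exp(-qT) = 1.00000000
C = S_0 * exp(-qT) * N(d1) - K * exp(-rT) * N(d2)
N(d1) = 0.59239920; N(d2) = 0.47755976
C = 23.5900 * 1.00000000 * 0.59239920 - 23.6200 * 0.97336124 * 0.47755976 = 2.9952

Answer: Price = 2.9952


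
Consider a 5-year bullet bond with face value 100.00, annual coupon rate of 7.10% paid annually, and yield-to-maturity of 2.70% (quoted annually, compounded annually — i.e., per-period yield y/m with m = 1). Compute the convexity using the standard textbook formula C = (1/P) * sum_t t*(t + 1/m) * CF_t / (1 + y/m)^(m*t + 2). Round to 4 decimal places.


Answer: Convexity = 24.2125

Derivation:
Coupon per period c = face * coupon_rate / m = 7.100000
Periods per year m = 1; per-period yield y/m = 0.027000
Number of cashflows N = 5
Cashflows (t years, CF_t, discount factor 1/(1+y/m)^(m*t), PV):
  t = 1.0000: CF_t = 7.100000, DF = 0.973710, PV = 6.913340
  t = 2.0000: CF_t = 7.100000, DF = 0.948111, PV = 6.731587
  t = 3.0000: CF_t = 7.100000, DF = 0.923185, PV = 6.554612
  t = 4.0000: CF_t = 7.100000, DF = 0.898914, PV = 6.382291
  t = 5.0000: CF_t = 107.100000, DF = 0.875282, PV = 93.742656
Price P = sum_t PV_t = 120.324486
Convexity numerator sum_t t*(t + 1/m) * CF_t / (1+y/m)^(m*t + 2):
  t = 1.0000: term = 13.109225
  t = 2.0000: term = 38.293744
  t = 3.0000: term = 74.573989
  t = 4.0000: term = 121.022378
  t = 5.0000: term = 2666.352846
Convexity = (1/P) * sum = 2913.352182 / 120.324486 = 24.212463


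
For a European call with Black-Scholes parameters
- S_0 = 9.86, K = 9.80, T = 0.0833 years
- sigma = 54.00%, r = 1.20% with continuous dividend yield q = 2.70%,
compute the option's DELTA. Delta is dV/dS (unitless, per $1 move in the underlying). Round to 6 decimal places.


Answer: Delta = 0.542207

Derivation:
d1 = 0.1090731658; d2 = -0.0467802268
phi(d1) = 0.3965762253; exp(-qT) = 0.9977534273; exp(-rT) = 0.9990008994
N(d1) = 0.5434277708
Delta = exp(-qT) * N(d1) = 0.9977534273 * 0.5434277708 = 0.542207


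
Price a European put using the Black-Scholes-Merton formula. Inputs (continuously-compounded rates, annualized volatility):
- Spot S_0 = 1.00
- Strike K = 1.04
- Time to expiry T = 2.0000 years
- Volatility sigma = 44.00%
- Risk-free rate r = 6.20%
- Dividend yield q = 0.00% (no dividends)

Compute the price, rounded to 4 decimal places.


d1 = (ln(S/K) + (r - q + 0.5*sigma^2) * T) / (sigma * sqrt(T)) = 0.44737246
d2 = d1 - sigma * sqrt(T) = -0.17488151
exp(-rT) = 0.88337984; exp(-qT) = 1.00000000
P = K * exp(-rT) * N(-d2) - S_0 * exp(-qT) * N(-d1)
N(-d1) = 0.32730308; N(-d2) = 0.56941363
P = 1.0400 * 0.88337984 * 0.56941363 - 1.0000 * 1.00000000 * 0.32730308 = 0.1958

Answer: Price = 0.1958


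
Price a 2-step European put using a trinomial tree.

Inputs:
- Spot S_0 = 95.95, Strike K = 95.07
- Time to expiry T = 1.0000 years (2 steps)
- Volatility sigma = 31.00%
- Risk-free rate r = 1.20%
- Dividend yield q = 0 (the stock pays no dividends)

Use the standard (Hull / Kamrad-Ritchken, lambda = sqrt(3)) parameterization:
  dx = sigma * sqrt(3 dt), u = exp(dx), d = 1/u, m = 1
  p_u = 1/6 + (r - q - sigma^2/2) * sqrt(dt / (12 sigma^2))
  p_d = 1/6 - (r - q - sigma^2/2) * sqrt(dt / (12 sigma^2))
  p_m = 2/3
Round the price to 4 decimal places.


Answer: Price = V(0,0) = 9.1799

Derivation:
dt = T/N = 0.500000; dx = sigma*sqrt(3*dt) = 0.379671
u = exp(dx) = 1.461803; d = 1/u = 0.684086
p_u = 0.142929, p_m = 0.666667, p_d = 0.190404
Discount per step: exp(-r*dt) = 0.994018
Stock lattice S(k, j) with j the centered position index:
  k=0: S(0,+0) = 95.9500
  k=1: S(1,-1) = 65.6381; S(1,+0) = 95.9500; S(1,+1) = 140.2600
  k=2: S(2,-2) = 44.9021; S(2,-1) = 65.6381; S(2,+0) = 95.9500; S(2,+1) = 140.2600; S(2,+2) = 205.0326
Terminal payoffs V(N, j) = max(K - S_T, 0):
  V(2,-2) = 50.167862; V(2,-1) = 29.431901; V(2,+0) = 0.000000; V(2,+1) = 0.000000; V(2,+2) = 0.000000
Backward induction: V(k, j) = exp(-r*dt) * [p_u * V(k+1, j+1) + p_m * V(k+1, j) + p_d * V(k+1, j-1)]
  V(1,-1) = exp(-r*dt) * [p_u*0.000000 + p_m*29.431901 + p_d*50.167862] = 28.998929
  V(1,+0) = exp(-r*dt) * [p_u*0.000000 + p_m*0.000000 + p_d*29.431901] = 5.570438
  V(1,+1) = exp(-r*dt) * [p_u*0.000000 + p_m*0.000000 + p_d*0.000000] = 0.000000
  V(0,+0) = exp(-r*dt) * [p_u*0.000000 + p_m*5.570438 + p_d*28.998929] = 9.179902


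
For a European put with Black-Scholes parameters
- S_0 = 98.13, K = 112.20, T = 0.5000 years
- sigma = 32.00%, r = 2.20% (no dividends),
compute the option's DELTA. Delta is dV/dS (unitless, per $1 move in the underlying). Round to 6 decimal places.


Answer: Delta = -0.666550

Derivation:
d1 = -0.4304064528; d2 = -0.6566806228
phi(d1) = 0.3636500079; exp(-qT) = 1.0000000000; exp(-rT) = 0.9890602788
N(-d1) = 0.6665499989
Delta = -exp(-qT) * N(-d1) = -1.0000000000 * 0.6665499989 = -0.666550


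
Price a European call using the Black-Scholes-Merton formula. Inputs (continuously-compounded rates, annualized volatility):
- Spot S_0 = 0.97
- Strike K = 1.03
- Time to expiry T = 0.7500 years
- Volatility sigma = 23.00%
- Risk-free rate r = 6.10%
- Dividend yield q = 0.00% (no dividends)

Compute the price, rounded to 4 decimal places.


Answer: Price = 0.0707

Derivation:
d1 = (ln(S/K) + (r - q + 0.5*sigma^2) * T) / (sigma * sqrt(T)) = 0.02796128
d2 = d1 - sigma * sqrt(T) = -0.17122457
exp(-rT) = 0.95528075; exp(-qT) = 1.00000000
C = S_0 * exp(-qT) * N(d1) - K * exp(-rT) * N(d2)
N(d1) = 0.51115348; N(d2) = 0.43202360
C = 0.9700 * 1.00000000 * 0.51115348 - 1.0300 * 0.95528075 * 0.43202360 = 0.0707


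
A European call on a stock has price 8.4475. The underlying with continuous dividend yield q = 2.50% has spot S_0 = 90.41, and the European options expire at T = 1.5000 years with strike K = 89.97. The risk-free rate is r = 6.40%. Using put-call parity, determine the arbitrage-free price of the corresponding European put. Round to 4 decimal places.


Put-call parity: C - P = S_0 * exp(-qT) - K * exp(-rT).
S_0 * exp(-qT) = 90.4100 * 0.96319442 = 87.08240731
K * exp(-rT) = 89.9700 * 0.90846402 = 81.73450753
P = C - S*exp(-qT) + K*exp(-rT)
P = 8.4475 - 87.08240731 + 81.73450753 = 3.0996

Answer: Put price = 3.0996


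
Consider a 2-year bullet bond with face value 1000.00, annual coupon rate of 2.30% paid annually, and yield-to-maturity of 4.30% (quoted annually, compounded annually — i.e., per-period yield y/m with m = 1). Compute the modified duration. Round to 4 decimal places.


Answer: Modified duration = 1.8956

Derivation:
Coupon per period c = face * coupon_rate / m = 23.000000
Periods per year m = 1; per-period yield y/m = 0.043000
Number of cashflows N = 2
Cashflows (t years, CF_t, discount factor 1/(1+y/m)^(m*t), PV):
  t = 1.0000: CF_t = 23.000000, DF = 0.958773, PV = 22.051774
  t = 2.0000: CF_t = 1023.000000, DF = 0.919245, PV = 940.387866
Price P = sum_t PV_t = 962.439640
First compute Macaulay numerator sum_t t * PV_t:
  t * PV_t at t = 1.0000: 22.051774
  t * PV_t at t = 2.0000: 1880.775733
Macaulay duration D = 1902.827506 / 962.439640 = 1.977088
Modified duration = D / (1 + y/m) = 1.977088 / (1 + 0.043000) = 1.895578


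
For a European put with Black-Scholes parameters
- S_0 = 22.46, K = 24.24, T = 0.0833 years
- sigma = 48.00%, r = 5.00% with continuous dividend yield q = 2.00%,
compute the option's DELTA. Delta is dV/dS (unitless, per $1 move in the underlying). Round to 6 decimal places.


d1 = -0.4632217634; d2 = -0.6017581124
phi(d1) = 0.3583569457; exp(-qT) = 0.9983353870; exp(-rT) = 0.9958436616
N(-d1) = 0.6783972910
Delta = -exp(-qT) * N(-d1) = -0.9983353870 * 0.6783972910 = -0.677268

Answer: Delta = -0.677268


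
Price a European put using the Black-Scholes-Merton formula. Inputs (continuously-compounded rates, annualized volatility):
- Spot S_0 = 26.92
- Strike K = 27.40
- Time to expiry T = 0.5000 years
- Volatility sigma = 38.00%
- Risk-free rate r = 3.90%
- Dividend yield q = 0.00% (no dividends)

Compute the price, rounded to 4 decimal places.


d1 = (ln(S/K) + (r - q + 0.5*sigma^2) * T) / (sigma * sqrt(T)) = 0.14114779
d2 = d1 - sigma * sqrt(T) = -0.12755279
exp(-rT) = 0.98068890; exp(-qT) = 1.00000000
P = K * exp(-rT) * N(-d2) - S_0 * exp(-qT) * N(-d1)
N(-d1) = 0.44387660; N(-d2) = 0.55074855
P = 27.4000 * 0.98068890 * 0.55074855 - 26.9200 * 1.00000000 * 0.44387660 = 2.8499

Answer: Price = 2.8499


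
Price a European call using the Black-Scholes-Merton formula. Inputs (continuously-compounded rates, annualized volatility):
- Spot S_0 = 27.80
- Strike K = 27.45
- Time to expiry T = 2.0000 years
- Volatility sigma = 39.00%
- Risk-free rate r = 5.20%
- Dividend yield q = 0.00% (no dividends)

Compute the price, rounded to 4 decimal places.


d1 = (ln(S/K) + (r - q + 0.5*sigma^2) * T) / (sigma * sqrt(T)) = 0.48730509
d2 = d1 - sigma * sqrt(T) = -0.06423820
exp(-rT) = 0.90122530; exp(-qT) = 1.00000000
C = S_0 * exp(-qT) * N(d1) - K * exp(-rT) * N(d2)
N(d1) = 0.68697893; N(d2) = 0.47439028
C = 27.8000 * 1.00000000 * 0.68697893 - 27.4500 * 0.90122530 * 0.47439028 = 7.3622

Answer: Price = 7.3622


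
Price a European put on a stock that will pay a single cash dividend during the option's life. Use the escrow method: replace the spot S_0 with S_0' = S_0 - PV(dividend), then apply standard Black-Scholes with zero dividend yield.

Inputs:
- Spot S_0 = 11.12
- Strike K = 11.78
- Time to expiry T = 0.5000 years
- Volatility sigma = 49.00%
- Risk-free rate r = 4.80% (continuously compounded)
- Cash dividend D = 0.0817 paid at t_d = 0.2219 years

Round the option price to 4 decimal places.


PV(D) = D * exp(-r * t_d) = 0.0817 * 0.98940532 = 0.08083441
S_0' = S_0 - PV(D) = 11.1200 - 0.08083441 = 11.03916559
d1 = (ln(S_0'/K) + (r + sigma^2/2)*T) / (sigma*sqrt(T)) = 0.05504257
d2 = d1 - sigma*sqrt(T) = -0.29143975
exp(-rT) = 0.97628571
N(-d1) = 0.47805227; N(-d2) = 0.61464249
P = K * exp(-rT) * N(-d2) - S_0' * N(-d1) = 11.7800 * 0.97628571 * 0.61464249 - 11.03916559 * 0.47805227 = 1.7915

Answer: Price = 1.7915


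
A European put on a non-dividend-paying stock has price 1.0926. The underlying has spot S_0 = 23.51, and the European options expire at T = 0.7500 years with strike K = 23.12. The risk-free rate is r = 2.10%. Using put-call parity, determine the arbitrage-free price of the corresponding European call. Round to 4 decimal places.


Put-call parity: C - P = S_0 * exp(-qT) - K * exp(-rT).
S_0 * exp(-qT) = 23.5100 * 1.00000000 = 23.51000000
K * exp(-rT) = 23.1200 * 0.98437338 = 22.75871261
C = P + S*exp(-qT) - K*exp(-rT)
C = 1.0926 + 23.51000000 - 22.75871261 = 1.8439

Answer: Call price = 1.8439


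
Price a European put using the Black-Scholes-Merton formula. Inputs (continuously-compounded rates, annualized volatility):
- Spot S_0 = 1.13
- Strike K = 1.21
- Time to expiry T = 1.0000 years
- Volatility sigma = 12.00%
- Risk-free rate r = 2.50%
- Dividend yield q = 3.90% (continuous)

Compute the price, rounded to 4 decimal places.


d1 = (ln(S/K) + (r - q + 0.5*sigma^2) * T) / (sigma * sqrt(T)) = -0.62668939
d2 = d1 - sigma * sqrt(T) = -0.74668939
exp(-rT) = 0.97530991; exp(-qT) = 0.96175071
P = K * exp(-rT) * N(-d2) - S_0 * exp(-qT) * N(-d1)
N(-d1) = 0.73456857; N(-d2) = 0.77237446
P = 1.2100 * 0.97530991 * 0.77237446 - 1.1300 * 0.96175071 * 0.73456857 = 0.1132

Answer: Price = 0.1132


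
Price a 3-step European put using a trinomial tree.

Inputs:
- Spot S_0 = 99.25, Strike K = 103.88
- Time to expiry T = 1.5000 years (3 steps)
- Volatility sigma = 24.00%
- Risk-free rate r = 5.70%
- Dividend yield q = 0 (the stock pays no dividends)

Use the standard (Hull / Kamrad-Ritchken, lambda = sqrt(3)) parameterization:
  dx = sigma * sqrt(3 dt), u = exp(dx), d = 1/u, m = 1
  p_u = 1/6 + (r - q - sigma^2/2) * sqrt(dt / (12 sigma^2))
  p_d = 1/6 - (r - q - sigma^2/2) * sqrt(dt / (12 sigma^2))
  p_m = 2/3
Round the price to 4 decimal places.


Answer: Price = V(0,0) = 9.2545

Derivation:
dt = T/N = 0.500000; dx = sigma*sqrt(3*dt) = 0.293939
u = exp(dx) = 1.341702; d = 1/u = 0.745322
p_u = 0.190651, p_m = 0.666667, p_d = 0.142682
Discount per step: exp(-r*dt) = 0.971902
Stock lattice S(k, j) with j the centered position index:
  k=0: S(0,+0) = 99.2500
  k=1: S(1,-1) = 73.9732; S(1,+0) = 99.2500; S(1,+1) = 133.1639
  k=2: S(2,-2) = 55.1339; S(2,-1) = 73.9732; S(2,+0) = 99.2500; S(2,+1) = 133.1639; S(2,+2) = 178.6662
  k=3: S(3,-3) = 41.0925; S(3,-2) = 55.1339; S(3,-1) = 73.9732; S(3,+0) = 99.2500; S(3,+1) = 133.1639; S(3,+2) = 178.6662; S(3,+3) = 239.7168
Terminal payoffs V(N, j) = max(K - S_T, 0):
  V(3,-3) = 62.787500; V(3,-2) = 48.746122; V(3,-1) = 29.906779; V(3,+0) = 4.630000; V(3,+1) = 0.000000; V(3,+2) = 0.000000; V(3,+3) = 0.000000
Backward induction: V(k, j) = exp(-r*dt) * [p_u * V(k+1, j+1) + p_m * V(k+1, j) + p_d * V(k+1, j-1)]
  V(2,-2) = exp(-r*dt) * [p_u*29.906779 + p_m*48.746122 + p_d*62.787500] = 45.832804
  V(2,-1) = exp(-r*dt) * [p_u*4.630000 + p_m*29.906779 + p_d*48.746122] = 26.995331
  V(2,+0) = exp(-r*dt) * [p_u*0.000000 + p_m*4.630000 + p_d*29.906779] = 7.147202
  V(2,+1) = exp(-r*dt) * [p_u*0.000000 + p_m*0.000000 + p_d*4.630000] = 0.642056
  V(2,+2) = exp(-r*dt) * [p_u*0.000000 + p_m*0.000000 + p_d*0.000000] = 0.000000
  V(1,-1) = exp(-r*dt) * [p_u*7.147202 + p_m*26.995331 + p_d*45.832804] = 25.171327
  V(1,+0) = exp(-r*dt) * [p_u*0.642056 + p_m*7.147202 + p_d*26.995331] = 8.493416
  V(1,+1) = exp(-r*dt) * [p_u*0.000000 + p_m*0.642056 + p_d*7.147202] = 1.407135
  V(0,+0) = exp(-r*dt) * [p_u*1.407135 + p_m*8.493416 + p_d*25.171327] = 9.254499


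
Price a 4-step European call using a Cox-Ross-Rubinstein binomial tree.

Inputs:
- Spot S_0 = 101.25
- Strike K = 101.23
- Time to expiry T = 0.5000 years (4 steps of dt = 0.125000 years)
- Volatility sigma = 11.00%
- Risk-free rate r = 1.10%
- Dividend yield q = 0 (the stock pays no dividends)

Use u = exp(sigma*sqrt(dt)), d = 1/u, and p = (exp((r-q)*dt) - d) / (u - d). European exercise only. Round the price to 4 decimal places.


Answer: Price = V(0,0) = 3.2434

Derivation:
dt = T/N = 0.125000
u = exp(sigma*sqrt(dt)) = 1.039657; d = 1/u = 0.961856
p = (exp((r-q)*dt) - d) / (u - d) = 0.507964
Discount per step: exp(-r*dt) = 0.998626
Stock lattice S(k, i) with i counting down-moves:
  k=0: S(0,0) = 101.2500
  k=1: S(1,0) = 105.2653; S(1,1) = 97.3879
  k=2: S(2,0) = 109.4398; S(2,1) = 101.2500; S(2,2) = 93.6731
  k=3: S(3,0) = 113.7798; S(3,1) = 105.2653; S(3,2) = 97.3879; S(3,3) = 90.1000
  k=4: S(4,0) = 118.2920; S(4,1) = 109.4398; S(4,2) = 101.2500; S(4,3) = 93.6731; S(4,4) = 86.6632
Terminal payoffs V(N, i) = max(S_T - K, 0):
  V(4,0) = 17.062006; V(4,1) = 8.209781; V(4,2) = 0.020000; V(4,3) = 0.000000; V(4,4) = 0.000000
Backward induction: V(k, i) = exp(-r*dt) * [p * V(k+1, i) + (1-p) * V(k+1, i+1)].
  V(3,0) = exp(-r*dt) * [p*17.062006 + (1-p)*8.209781] = 12.688932
  V(3,1) = exp(-r*dt) * [p*8.209781 + (1-p)*0.020000] = 4.174369
  V(3,2) = exp(-r*dt) * [p*0.020000 + (1-p)*0.000000] = 0.010145
  V(3,3) = exp(-r*dt) * [p*0.000000 + (1-p)*0.000000] = 0.000000
  V(2,0) = exp(-r*dt) * [p*12.688932 + (1-p)*4.174369] = 8.487781
  V(2,1) = exp(-r*dt) * [p*4.174369 + (1-p)*0.010145] = 2.122500
  V(2,2) = exp(-r*dt) * [p*0.010145 + (1-p)*0.000000] = 0.005146
  V(1,0) = exp(-r*dt) * [p*8.487781 + (1-p)*2.122500] = 5.348474
  V(1,1) = exp(-r*dt) * [p*2.122500 + (1-p)*0.005146] = 1.079201
  V(0,0) = exp(-r*dt) * [p*5.348474 + (1-p)*1.079201] = 3.243374


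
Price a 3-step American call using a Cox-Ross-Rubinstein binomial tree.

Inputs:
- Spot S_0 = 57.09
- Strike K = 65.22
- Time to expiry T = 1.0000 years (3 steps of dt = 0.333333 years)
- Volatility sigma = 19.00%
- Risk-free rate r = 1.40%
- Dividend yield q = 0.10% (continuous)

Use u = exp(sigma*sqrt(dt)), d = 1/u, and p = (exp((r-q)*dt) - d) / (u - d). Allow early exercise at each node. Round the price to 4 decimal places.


Answer: Price = V(0,0) = 1.6616

Derivation:
dt = T/N = 0.333333
u = exp(sigma*sqrt(dt)) = 1.115939; d = 1/u = 0.896106
p = (exp((r-q)*dt) - d) / (u - d) = 0.492358
Discount per step: exp(-r*dt) = 0.995344
Stock lattice S(k, i) with i counting down-moves:
  k=0: S(0,0) = 57.0900
  k=1: S(1,0) = 63.7090; S(1,1) = 51.1587
  k=2: S(2,0) = 71.0954; S(2,1) = 57.0900; S(2,2) = 45.8436
  k=3: S(3,0) = 79.3381; S(3,1) = 63.7090; S(3,2) = 51.1587; S(3,3) = 41.0807
Terminal payoffs V(N, i) = max(S_T - K, 0):
  V(3,0) = 14.118112; V(3,1) = 0.000000; V(3,2) = 0.000000; V(3,3) = 0.000000
Backward induction: V(k, i) = exp(-r*dt) * [p * V(k+1, i) + (1-p) * V(k+1, i+1)]; then take max(V_cont, immediate exercise) for American.
  V(2,0) = exp(-r*dt) * [p*14.118112 + (1-p)*0.000000] = 6.918802; exercise = 5.875360; V(2,0) = max -> 6.918802
  V(2,1) = exp(-r*dt) * [p*0.000000 + (1-p)*0.000000] = 0.000000; exercise = 0.000000; V(2,1) = max -> 0.000000
  V(2,2) = exp(-r*dt) * [p*0.000000 + (1-p)*0.000000] = 0.000000; exercise = 0.000000; V(2,2) = max -> 0.000000
  V(1,0) = exp(-r*dt) * [p*6.918802 + (1-p)*0.000000] = 3.390668; exercise = 0.000000; V(1,0) = max -> 3.390668
  V(1,1) = exp(-r*dt) * [p*0.000000 + (1-p)*0.000000] = 0.000000; exercise = 0.000000; V(1,1) = max -> 0.000000
  V(0,0) = exp(-r*dt) * [p*3.390668 + (1-p)*0.000000] = 1.661650; exercise = 0.000000; V(0,0) = max -> 1.661650


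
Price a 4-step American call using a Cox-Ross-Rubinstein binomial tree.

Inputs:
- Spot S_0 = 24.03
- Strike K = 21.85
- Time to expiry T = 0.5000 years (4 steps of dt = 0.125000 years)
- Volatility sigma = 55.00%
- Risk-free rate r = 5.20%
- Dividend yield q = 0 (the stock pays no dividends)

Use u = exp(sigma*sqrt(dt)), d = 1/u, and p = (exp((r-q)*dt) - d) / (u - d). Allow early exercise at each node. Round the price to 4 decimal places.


dt = T/N = 0.125000
u = exp(sigma*sqrt(dt)) = 1.214648; d = 1/u = 0.823284
p = (exp((r-q)*dt) - d) / (u - d) = 0.468202
Discount per step: exp(-r*dt) = 0.993521
Stock lattice S(k, i) with i counting down-moves:
  k=0: S(0,0) = 24.0300
  k=1: S(1,0) = 29.1880; S(1,1) = 19.7835
  k=2: S(2,0) = 35.4531; S(2,1) = 24.0300; S(2,2) = 16.2874
  k=3: S(3,0) = 43.0631; S(3,1) = 29.1880; S(3,2) = 19.7835; S(3,3) = 13.4092
  k=4: S(4,0) = 52.3065; S(4,1) = 35.4531; S(4,2) = 24.0300; S(4,3) = 16.2874; S(4,4) = 11.0396
Terminal payoffs V(N, i) = max(S_T - K, 0):
  V(4,0) = 30.456493; V(4,1) = 13.603138; V(4,2) = 2.180000; V(4,3) = 0.000000; V(4,4) = 0.000000
Backward induction: V(k, i) = exp(-r*dt) * [p * V(k+1, i) + (1-p) * V(k+1, i+1)]; then take max(V_cont, immediate exercise) for American.
  V(3,0) = exp(-r*dt) * [p*30.456493 + (1-p)*13.603138] = 21.354650; exercise = 21.213085; V(3,0) = max -> 21.354650
  V(3,1) = exp(-r*dt) * [p*13.603138 + (1-p)*2.180000] = 7.479557; exercise = 7.337993; V(3,1) = max -> 7.479557
  V(3,2) = exp(-r*dt) * [p*2.180000 + (1-p)*0.000000] = 1.014067; exercise = 0.000000; V(3,2) = max -> 1.014067
  V(3,3) = exp(-r*dt) * [p*0.000000 + (1-p)*0.000000] = 0.000000; exercise = 0.000000; V(3,3) = max -> 0.000000
  V(2,0) = exp(-r*dt) * [p*21.354650 + (1-p)*7.479557] = 13.885350; exercise = 13.603138; V(2,0) = max -> 13.885350
  V(2,1) = exp(-r*dt) * [p*7.479557 + (1-p)*1.014067] = 4.015037; exercise = 2.180000; V(2,1) = max -> 4.015037
  V(2,2) = exp(-r*dt) * [p*1.014067 + (1-p)*0.000000] = 0.471712; exercise = 0.000000; V(2,2) = max -> 0.471712
  V(1,0) = exp(-r*dt) * [p*13.885350 + (1-p)*4.015037] = 8.580380; exercise = 7.337993; V(1,0) = max -> 8.580380
  V(1,1) = exp(-r*dt) * [p*4.015037 + (1-p)*0.471712] = 2.116898; exercise = 0.000000; V(1,1) = max -> 2.116898
  V(0,0) = exp(-r*dt) * [p*8.580380 + (1-p)*2.116898] = 5.109789; exercise = 2.180000; V(0,0) = max -> 5.109789

Answer: Price = V(0,0) = 5.1098


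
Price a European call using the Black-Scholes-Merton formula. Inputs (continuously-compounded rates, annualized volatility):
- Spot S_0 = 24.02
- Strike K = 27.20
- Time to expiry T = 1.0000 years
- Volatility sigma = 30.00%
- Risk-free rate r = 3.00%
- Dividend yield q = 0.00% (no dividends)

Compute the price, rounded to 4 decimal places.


Answer: Price = 1.9638

Derivation:
d1 = (ln(S/K) + (r - q + 0.5*sigma^2) * T) / (sigma * sqrt(T)) = -0.16443386
d2 = d1 - sigma * sqrt(T) = -0.46443386
exp(-rT) = 0.97044553; exp(-qT) = 1.00000000
C = S_0 * exp(-qT) * N(d1) - K * exp(-rT) * N(d2)
N(d1) = 0.43469481; N(d2) = 0.32116847
C = 24.0200 * 1.00000000 * 0.43469481 - 27.2000 * 0.97044553 * 0.32116847 = 1.9638


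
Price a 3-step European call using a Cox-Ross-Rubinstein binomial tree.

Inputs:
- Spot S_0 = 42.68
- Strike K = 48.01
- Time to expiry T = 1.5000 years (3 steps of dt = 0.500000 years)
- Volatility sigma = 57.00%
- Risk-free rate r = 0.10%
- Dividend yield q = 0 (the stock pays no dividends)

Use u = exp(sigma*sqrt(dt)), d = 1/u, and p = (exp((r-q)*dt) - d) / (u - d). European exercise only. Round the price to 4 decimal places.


dt = T/N = 0.500000
u = exp(sigma*sqrt(dt)) = 1.496383; d = 1/u = 0.668278
p = (exp((r-q)*dt) - d) / (u - d) = 0.401183
Discount per step: exp(-r*dt) = 0.999500
Stock lattice S(k, i) with i counting down-moves:
  k=0: S(0,0) = 42.6800
  k=1: S(1,0) = 63.8656; S(1,1) = 28.5221
  k=2: S(2,0) = 95.5674; S(2,1) = 42.6800; S(2,2) = 19.0607
  k=3: S(3,0) = 143.0055; S(3,1) = 63.8656; S(3,2) = 28.5221; S(3,3) = 12.7378
Terminal payoffs V(N, i) = max(S_T - K, 0):
  V(3,0) = 94.995490; V(3,1) = 15.855627; V(3,2) = 0.000000; V(3,3) = 0.000000
Backward induction: V(k, i) = exp(-r*dt) * [p * V(k+1, i) + (1-p) * V(k+1, i+1)].
  V(2,0) = exp(-r*dt) * [p*94.995490 + (1-p)*15.855627] = 47.581437
  V(2,1) = exp(-r*dt) * [p*15.855627 + (1-p)*0.000000] = 6.357836
  V(2,2) = exp(-r*dt) * [p*0.000000 + (1-p)*0.000000] = 0.000000
  V(1,0) = exp(-r*dt) * [p*47.581437 + (1-p)*6.357836] = 22.884619
  V(1,1) = exp(-r*dt) * [p*6.357836 + (1-p)*0.000000] = 2.549384
  V(0,0) = exp(-r*dt) * [p*22.884619 + (1-p)*2.549384] = 10.702192

Answer: Price = V(0,0) = 10.7022


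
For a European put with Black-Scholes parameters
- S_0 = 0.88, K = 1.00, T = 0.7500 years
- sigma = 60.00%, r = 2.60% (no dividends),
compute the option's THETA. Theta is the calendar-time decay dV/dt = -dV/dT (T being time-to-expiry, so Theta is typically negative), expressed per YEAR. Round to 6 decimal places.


Answer: Theta = -0.104110

Derivation:
d1 = 0.0513199505; d2 = -0.4682952918
phi(d1) = 0.3984172716; exp(-qT) = 1.0000000000; exp(-rT) = 0.9806888952
Theta = -S*exp(-qT)*phi(d1)*sigma/(2*sqrt(T)) + r*K*exp(-rT)*N(-d2) - q*S*exp(-qT)*N(-d1)
N(-d1) = 0.4795352854; N(-d2) = 0.6802132826; sqrt(T) = 0.8660254038
Term 1 = -0.8800 * 1.0000000000 * 0.3984172716 * 0.6000 / (2 * 0.8660254038) = -0.1214538964
Term 2 = 0.0260 * 1.0000 * 0.9806888952 * 0.6802132826 = 0.0173440179
Term 3 = 0 (no dividend yield, q = 0)
Theta = -0.1214538964 + (0.0173440179) + (0.0000000000) = -0.104110


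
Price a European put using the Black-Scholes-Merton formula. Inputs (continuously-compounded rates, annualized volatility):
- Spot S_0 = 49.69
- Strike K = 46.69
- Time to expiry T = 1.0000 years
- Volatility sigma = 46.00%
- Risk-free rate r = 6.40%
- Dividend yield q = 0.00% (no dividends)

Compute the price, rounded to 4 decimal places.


d1 = (ln(S/K) + (r - q + 0.5*sigma^2) * T) / (sigma * sqrt(T)) = 0.50450804
d2 = d1 - sigma * sqrt(T) = 0.04450804
exp(-rT) = 0.93800500; exp(-qT) = 1.00000000
P = K * exp(-rT) * N(-d2) - S_0 * exp(-qT) * N(-d1)
N(-d1) = 0.30695221; N(-d2) = 0.48224972
P = 46.6900 * 0.93800500 * 0.48224972 - 49.6900 * 1.00000000 * 0.30695221 = 5.8679

Answer: Price = 5.8679


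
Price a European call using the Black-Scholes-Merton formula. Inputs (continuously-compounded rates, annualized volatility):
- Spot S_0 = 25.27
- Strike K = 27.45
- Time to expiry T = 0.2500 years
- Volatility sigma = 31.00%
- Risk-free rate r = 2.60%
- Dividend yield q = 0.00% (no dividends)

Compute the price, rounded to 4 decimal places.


Answer: Price = 0.8138

Derivation:
d1 = (ln(S/K) + (r - q + 0.5*sigma^2) * T) / (sigma * sqrt(T)) = -0.41442417
d2 = d1 - sigma * sqrt(T) = -0.56942417
exp(-rT) = 0.99352108; exp(-qT) = 1.00000000
C = S_0 * exp(-qT) * N(d1) - K * exp(-rT) * N(d2)
N(d1) = 0.33928174; N(d2) = 0.28453416
C = 25.2700 * 1.00000000 * 0.33928174 - 27.4500 * 0.99352108 * 0.28453416 = 0.8138


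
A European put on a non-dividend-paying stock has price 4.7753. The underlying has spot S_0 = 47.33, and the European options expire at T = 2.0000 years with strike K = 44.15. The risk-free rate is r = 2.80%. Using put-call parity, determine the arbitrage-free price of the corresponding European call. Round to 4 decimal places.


Put-call parity: C - P = S_0 * exp(-qT) - K * exp(-rT).
S_0 * exp(-qT) = 47.3300 * 1.00000000 = 47.33000000
K * exp(-rT) = 44.1500 * 0.94553914 = 41.74555285
C = P + S*exp(-qT) - K*exp(-rT)
C = 4.7753 + 47.33000000 - 41.74555285 = 10.3597

Answer: Call price = 10.3597


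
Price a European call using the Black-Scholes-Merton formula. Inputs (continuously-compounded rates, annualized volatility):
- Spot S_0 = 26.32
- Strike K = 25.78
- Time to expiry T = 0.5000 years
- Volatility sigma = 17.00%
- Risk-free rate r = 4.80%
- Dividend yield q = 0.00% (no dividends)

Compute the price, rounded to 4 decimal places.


Answer: Price = 1.8939

Derivation:
d1 = (ln(S/K) + (r - q + 0.5*sigma^2) * T) / (sigma * sqrt(T)) = 0.43220953
d2 = d1 - sigma * sqrt(T) = 0.31200137
exp(-rT) = 0.97628571; exp(-qT) = 1.00000000
C = S_0 * exp(-qT) * N(d1) - K * exp(-rT) * N(d2)
N(d1) = 0.66720543; N(d2) = 0.62248026
C = 26.3200 * 1.00000000 * 0.66720543 - 25.7800 * 0.97628571 * 0.62248026 = 1.8939


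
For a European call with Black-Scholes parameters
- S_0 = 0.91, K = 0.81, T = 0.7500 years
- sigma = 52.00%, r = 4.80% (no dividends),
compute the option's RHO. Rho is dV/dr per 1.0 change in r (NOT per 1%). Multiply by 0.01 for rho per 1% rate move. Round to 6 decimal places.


d1 = 0.5636056729; d2 = 0.1132724630
phi(d1) = 0.3403556392; exp(-qT) = 1.0000000000; exp(-rT) = 0.9646402935
N(d2) = 0.5450927260
Rho = K*T*exp(-rT)*N(d2) = 0.8100 * 0.7500 * 0.9646402935 * 0.5450927260 = 0.319435

Answer: Rho = 0.319435


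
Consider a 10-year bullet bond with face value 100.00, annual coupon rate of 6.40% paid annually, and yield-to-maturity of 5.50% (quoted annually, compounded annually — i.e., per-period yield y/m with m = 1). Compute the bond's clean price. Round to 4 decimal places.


Answer: Price = 106.7839

Derivation:
Coupon per period c = face * coupon_rate / m = 6.400000
Periods per year m = 1; per-period yield y/m = 0.055000
Number of cashflows N = 10
Cashflows (t years, CF_t, discount factor 1/(1+y/m)^(m*t), PV):
  t = 1.0000: CF_t = 6.400000, DF = 0.947867, PV = 6.066351
  t = 2.0000: CF_t = 6.400000, DF = 0.898452, PV = 5.750095
  t = 3.0000: CF_t = 6.400000, DF = 0.851614, PV = 5.450327
  t = 4.0000: CF_t = 6.400000, DF = 0.807217, PV = 5.166187
  t = 5.0000: CF_t = 6.400000, DF = 0.765134, PV = 4.896860
  t = 6.0000: CF_t = 6.400000, DF = 0.725246, PV = 4.641573
  t = 7.0000: CF_t = 6.400000, DF = 0.687437, PV = 4.399596
  t = 8.0000: CF_t = 6.400000, DF = 0.651599, PV = 4.170233
  t = 9.0000: CF_t = 6.400000, DF = 0.617629, PV = 3.952827
  t = 10.0000: CF_t = 106.400000, DF = 0.585431, PV = 62.289814
Price P = sum_t PV_t = 106.783863


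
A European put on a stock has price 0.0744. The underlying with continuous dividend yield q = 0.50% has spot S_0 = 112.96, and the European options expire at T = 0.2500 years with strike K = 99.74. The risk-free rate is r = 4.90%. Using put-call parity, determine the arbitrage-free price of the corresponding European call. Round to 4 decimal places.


Put-call parity: C - P = S_0 * exp(-qT) - K * exp(-rT).
S_0 * exp(-qT) = 112.9600 * 0.99875078 = 112.81888821
K * exp(-rT) = 99.7400 * 0.98782473 = 98.52563815
C = P + S*exp(-qT) - K*exp(-rT)
C = 0.0744 + 112.81888821 - 98.52563815 = 14.3677

Answer: Call price = 14.3677


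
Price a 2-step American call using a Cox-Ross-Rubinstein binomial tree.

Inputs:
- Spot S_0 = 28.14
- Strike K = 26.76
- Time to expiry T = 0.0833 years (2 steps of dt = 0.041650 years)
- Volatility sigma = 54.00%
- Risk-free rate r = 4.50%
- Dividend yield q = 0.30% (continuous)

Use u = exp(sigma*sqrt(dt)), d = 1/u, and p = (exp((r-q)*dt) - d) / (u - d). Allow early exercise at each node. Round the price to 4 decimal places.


Answer: Price = V(0,0) = 2.5991

Derivation:
dt = T/N = 0.041650
u = exp(sigma*sqrt(dt)) = 1.116507; d = 1/u = 0.895651
p = (exp((r-q)*dt) - d) / (u - d) = 0.480404
Discount per step: exp(-r*dt) = 0.998128
Stock lattice S(k, i) with i counting down-moves:
  k=0: S(0,0) = 28.1400
  k=1: S(1,0) = 31.4185; S(1,1) = 25.2036
  k=2: S(2,0) = 35.0790; S(2,1) = 28.1400; S(2,2) = 22.5736
Terminal payoffs V(N, i) = max(S_T - K, 0):
  V(2,0) = 8.318978; V(2,1) = 1.380000; V(2,2) = 0.000000
Backward induction: V(k, i) = exp(-r*dt) * [p * V(k+1, i) + (1-p) * V(k+1, i+1)]; then take max(V_cont, immediate exercise) for American.
  V(1,0) = exp(-r*dt) * [p*8.318978 + (1-p)*1.380000] = 4.704687; exercise = 4.658505; V(1,0) = max -> 4.704687
  V(1,1) = exp(-r*dt) * [p*1.380000 + (1-p)*0.000000] = 0.661716; exercise = 0.000000; V(1,1) = max -> 0.661716
  V(0,0) = exp(-r*dt) * [p*4.704687 + (1-p)*0.661716] = 2.599100; exercise = 1.380000; V(0,0) = max -> 2.599100
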